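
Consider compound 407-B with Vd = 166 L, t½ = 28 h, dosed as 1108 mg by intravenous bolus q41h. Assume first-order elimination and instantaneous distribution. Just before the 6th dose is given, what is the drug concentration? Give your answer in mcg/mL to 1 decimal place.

3.8 mcg/mL

f = (1/2)^(τ/t½) = (1/2)^(41/28) ≈ 0.3624.
C₀ = D/Vd = 1108/166 ≈ 6.675 mcg/mL.
Before the 6th dose, 5 doses have been given. Superposition: Cmin = C₀·(f + f² + … + f^5).
≈ 6.675 × (0.3624 + 0.1313 + 0.0476 + 0.0172 + 0.0063) ≈ 6.675 × 0.5648 ≈ 3.770 mcg/mL.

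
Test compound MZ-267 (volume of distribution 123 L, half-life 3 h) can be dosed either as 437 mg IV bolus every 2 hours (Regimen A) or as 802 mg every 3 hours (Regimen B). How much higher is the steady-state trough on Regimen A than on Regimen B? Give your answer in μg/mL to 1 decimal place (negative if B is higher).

Regimen A: f = (1/2)^(2/3) ≈ 0.6300; Cmin,ss = (437/123)·f/(1−f) ≈ 6.049 μg/mL.
Regimen B: f = (1/2)^(3/3) ≈ 0.5000; Cmin,ss = (802/123)·f/(1−f) ≈ 6.520 μg/mL.
Difference ≈ 6.049 − 6.520 ≈ -0.471 μg/mL.

-0.5 μg/mL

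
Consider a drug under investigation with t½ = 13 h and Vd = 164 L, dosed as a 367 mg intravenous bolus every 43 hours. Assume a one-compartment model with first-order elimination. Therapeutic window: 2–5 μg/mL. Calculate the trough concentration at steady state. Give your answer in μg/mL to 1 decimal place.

0.3 μg/mL

Over one 43-h interval, 43/13 ≈ 3.3077 half-lives elapse, leaving f ≈ 0.1010 of each dose.
Accumulation ratio R = 1/(1 − f) ≈ 1/0.8990 ≈ 1.1123.
Each bolus raises the concentration by D/Vd = 367/164 ≈ 2.238 μg/mL.
Cmax,ss = C₀/(1 − f) ≈ 2.238/0.8990 ≈ 2.489 μg/mL.
Steady-state trough Cmin,ss = Cmax,ss·f ≈ 2.489 × 0.1010 ≈ 0.251 μg/mL.
Trough 0.3 μg/mL vs MEC 2 μg/mL: subtherapeutic.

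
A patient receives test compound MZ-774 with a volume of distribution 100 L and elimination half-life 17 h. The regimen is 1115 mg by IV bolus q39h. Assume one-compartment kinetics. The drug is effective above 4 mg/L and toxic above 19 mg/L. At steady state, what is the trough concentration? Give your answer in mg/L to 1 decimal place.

k = ln2/t½ = ln2/17 ≈ 0.040773 h⁻¹; fraction remaining f = e^(−kτ) = e^(−0.040773×39) ≈ 0.2039.
At steady state, accumulation factor R = 1/(1 − e^(−kτ)) ≈ 1.2561.
Each bolus raises the concentration by D/Vd = 1115/100 ≈ 11.150 mg/L.
Cmax,ss = C₀/(1 − f) ≈ 11.150/0.7961 ≈ 14.006 mg/L.
Steady-state trough Cmin,ss = Cmax,ss·f ≈ 14.006 × 0.2039 ≈ 2.856 mg/L.
Trough 2.9 mg/L vs MEC 4 mg/L: subtherapeutic.

2.9 mg/L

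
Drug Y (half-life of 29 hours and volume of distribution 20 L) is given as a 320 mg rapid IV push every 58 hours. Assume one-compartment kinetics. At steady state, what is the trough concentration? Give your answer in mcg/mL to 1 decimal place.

The dosing interval is 2 half-lives, so f = 2^(−2) = 0.25.
Accumulation ratio R = 1/(1 − f) = 1/0.75 = 4/3.
Single-dose peak C₀ = D/Vd = 320/20 = 16 mcg/mL.
Steady-state peak Cmax,ss = C₀·R = 16 × 4/3 ≈ 21.333 mcg/mL.
Steady-state trough Cmin,ss = Cmax,ss·f ≈ 21.333 × 0.25 ≈ 5.333 mcg/mL.

5.3 mcg/mL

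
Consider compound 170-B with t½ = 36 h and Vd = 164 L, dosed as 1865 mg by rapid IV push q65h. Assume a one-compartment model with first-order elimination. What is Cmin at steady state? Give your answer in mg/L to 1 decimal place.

4.6 mg/L

k = ln2/t½ = ln2/36 ≈ 0.019254 h⁻¹; fraction remaining f = e^(−kτ) = e^(−0.019254×65) ≈ 0.2861.
At steady state, accumulation factor R = 1/(1 − e^(−kτ)) ≈ 1.4008.
Each bolus raises the concentration by D/Vd = 1865/164 ≈ 11.372 mg/L.
Steady-state peak Cmax,ss = C₀·R ≈ 11.372 × 1.4008 ≈ 15.930 mg/L.
One interval later, Cmin,ss = Cmax,ss·e^(−kτ) ≈ 15.930 × 0.2861 ≈ 4.558 mg/L.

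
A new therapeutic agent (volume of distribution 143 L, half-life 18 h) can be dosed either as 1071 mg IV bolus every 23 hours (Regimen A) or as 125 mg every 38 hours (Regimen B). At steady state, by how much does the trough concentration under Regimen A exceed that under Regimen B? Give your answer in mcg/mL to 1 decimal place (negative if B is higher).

5.0 mcg/mL

Regimen A: f = (1/2)^(23/18) ≈ 0.4124; Cmin,ss = (1071/143)·f/(1−f) ≈ 5.256 mcg/mL.
Regimen B: f = (1/2)^(38/18) ≈ 0.2315; Cmin,ss = (125/143)·f/(1−f) ≈ 0.263 mcg/mL.
Difference ≈ 5.256 − 0.263 ≈ 4.993 mcg/mL.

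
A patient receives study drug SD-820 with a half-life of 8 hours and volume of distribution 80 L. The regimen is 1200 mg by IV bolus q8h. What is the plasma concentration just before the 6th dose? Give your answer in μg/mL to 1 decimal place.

14.5 μg/mL

f = (1/2)^(τ/t½) = (1/2)^(8/8) ≈ 0.5000.
C₀ = D/Vd = 1200/80 ≈ 15.000 μg/mL.
Before the 6th dose, 5 doses have been given. Superposition: Cmin = C₀·(f + f² + … + f^5).
≈ 15.000 × (0.5000 + 0.2500 + 0.1250 + 0.0625 + 0.0313) ≈ 15.000 × 0.9688 ≈ 14.532 μg/mL.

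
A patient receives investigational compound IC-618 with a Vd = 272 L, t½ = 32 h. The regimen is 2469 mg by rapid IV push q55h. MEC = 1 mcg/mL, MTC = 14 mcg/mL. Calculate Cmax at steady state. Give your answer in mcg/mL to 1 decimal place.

τ/t½ = 55/32 ≈ 1.7188, so fraction remaining f = (1/2)^(55/32) ≈ 0.3038.
Accumulation ratio R = 1/(1 − f) ≈ 1/0.6962 ≈ 1.4364.
Each bolus raises the concentration by D/Vd = 2469/272 ≈ 9.077 mcg/mL.
Steady-state peak Cmax,ss = C₀·R ≈ 9.077 × 1.4364 ≈ 13.038 mcg/mL.
Peak 13.0 mcg/mL vs MTC 14 mcg/mL: below toxic threshold.

13.0 mcg/mL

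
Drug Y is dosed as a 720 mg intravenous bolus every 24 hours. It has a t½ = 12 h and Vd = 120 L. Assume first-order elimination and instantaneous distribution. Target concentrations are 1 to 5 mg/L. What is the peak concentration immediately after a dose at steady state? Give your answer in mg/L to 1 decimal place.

8.0 mg/L

τ = 24 h = 2 half-lives, so f = (1/2)^2 = 0.25.
Accumulation ratio R = 1/(1 − f) = 1/0.75 = 4/3.
Single-dose peak C₀ = D/Vd = 720/120 = 6 mg/L.
Steady-state peak Cmax,ss = C₀·R = 6 × 4/3 ≈ 8.000 mg/L.
Peak 8.0 mg/L vs MTC 5 mg/L: exceeds toxic threshold.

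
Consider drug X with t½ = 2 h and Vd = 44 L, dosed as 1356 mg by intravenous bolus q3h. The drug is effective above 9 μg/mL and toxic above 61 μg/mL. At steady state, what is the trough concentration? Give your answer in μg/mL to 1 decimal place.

τ/t½ = 3/2 ≈ 1.5, so fraction remaining f = (1/2)^(3/2) ≈ 0.3536.
Single-dose peak C₀ = D/Vd = 1356/44 ≈ 30.818 μg/mL.
Steady-state trough Cmin,ss = C₀·f/(1−f) ≈ 30.818 × 0.3536/0.6464 ≈ 16.858 μg/mL.
Trough 16.9 μg/mL vs MEC 9 μg/mL: adequate.

16.9 μg/mL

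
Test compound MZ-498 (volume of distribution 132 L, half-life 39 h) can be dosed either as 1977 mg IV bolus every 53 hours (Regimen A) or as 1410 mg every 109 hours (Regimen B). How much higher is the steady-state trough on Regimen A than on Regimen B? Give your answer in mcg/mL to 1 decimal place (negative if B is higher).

7.8 mcg/mL

Regimen A: f = (1/2)^(53/39) ≈ 0.3899; Cmin,ss = (1977/132)·f/(1−f) ≈ 9.572 mcg/mL.
Regimen B: f = (1/2)^(109/39) ≈ 0.1441; Cmin,ss = (1410/132)·f/(1−f) ≈ 1.798 mcg/mL.
Difference ≈ 9.572 − 1.798 ≈ 7.774 mcg/mL.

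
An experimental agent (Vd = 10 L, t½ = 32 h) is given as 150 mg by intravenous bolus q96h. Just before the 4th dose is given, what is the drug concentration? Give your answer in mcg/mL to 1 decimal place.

f = (1/2)^(τ/t½) = (1/2)^(96/32) ≈ 0.1250.
C₀ = D/Vd = 150/10 ≈ 15.000 mcg/mL.
Before the 4th dose, 3 doses have been given. Superposition: Cmin = C₀·(f + f² + … + f^3).
≈ 15.000 × (0.1250 + 0.0156 + 0.0020) ≈ 15.000 × 0.1426 ≈ 2.139 mcg/mL.

2.1 mcg/mL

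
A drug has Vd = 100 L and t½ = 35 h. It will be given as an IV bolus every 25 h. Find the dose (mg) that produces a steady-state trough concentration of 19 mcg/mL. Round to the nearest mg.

1217 mg

τ/t½ = 25/35 ≈ 0.71429, so f = (1/2)^(25/35) ≈ 0.609507.
Cmin,ss = (D/Vd)·f/(1−f), so D = Cmin,ss·Vd·(1−f)/f.
D = 19 × 100 × (1−f)/f ≈ 19 × 100 × 0.64067 ≈ 1217.27 mg.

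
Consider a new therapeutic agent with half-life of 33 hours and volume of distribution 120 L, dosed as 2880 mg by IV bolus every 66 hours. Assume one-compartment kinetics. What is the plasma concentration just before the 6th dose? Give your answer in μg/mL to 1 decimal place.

8.0 μg/mL

f = (1/2)^(τ/t½) = (1/2)^(66/33) ≈ 0.2500.
C₀ = D/Vd = 2880/120 ≈ 24.000 μg/mL.
Before the 6th dose, 5 doses have been given. Superposition: Cmin = C₀·(f + f² + … + f^5).
≈ 24.000 × (0.2500 + 0.0625 + 0.0156 + 0.0039 + 0.0010) ≈ 24.000 × 0.3330 ≈ 7.992 μg/mL.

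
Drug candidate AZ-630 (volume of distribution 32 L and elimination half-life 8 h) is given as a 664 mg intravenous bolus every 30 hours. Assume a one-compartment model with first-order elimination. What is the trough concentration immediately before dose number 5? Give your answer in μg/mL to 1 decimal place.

f = (1/2)^(τ/t½) = (1/2)^(30/8) ≈ 0.0743.
C₀ = D/Vd = 664/32 ≈ 20.750 μg/mL.
Before the 5th dose, 4 doses have been given. Superposition: Cmin = C₀·(f + f² + … + f^4).
≈ 20.750 × (0.0743 + 0.0055 + 0.0004 + 0.0000) ≈ 20.750 × 0.0802 ≈ 1.664 μg/mL.

1.7 μg/mL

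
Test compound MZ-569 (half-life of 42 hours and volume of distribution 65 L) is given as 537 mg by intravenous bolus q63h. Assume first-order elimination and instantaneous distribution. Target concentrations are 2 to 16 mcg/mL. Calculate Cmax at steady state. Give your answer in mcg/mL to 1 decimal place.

τ/t½ = 63/42 ≈ 1.5, so fraction remaining f = (1/2)^(63/42) ≈ 0.3536.
Accumulation ratio R = 1/(1 − f) ≈ 1/0.6464 ≈ 1.5470.
Each bolus raises the concentration by D/Vd = 537/65 ≈ 8.262 mcg/mL.
Cmax,ss = C₀/(1 − f) ≈ 8.262/0.6464 ≈ 12.782 mcg/mL.
Peak 12.8 mcg/mL vs MTC 16 mcg/mL: below toxic threshold.

12.8 mcg/mL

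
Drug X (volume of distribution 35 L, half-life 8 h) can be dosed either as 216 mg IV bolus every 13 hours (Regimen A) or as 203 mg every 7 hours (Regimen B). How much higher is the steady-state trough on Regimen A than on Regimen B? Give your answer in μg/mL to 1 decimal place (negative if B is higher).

-4.0 μg/mL

Regimen A: f = (1/2)^(13/8) ≈ 0.3242; Cmin,ss = (216/35)·f/(1−f) ≈ 2.961 μg/mL.
Regimen B: f = (1/2)^(7/8) ≈ 0.5453; Cmin,ss = (203/35)·f/(1−f) ≈ 6.956 μg/mL.
Difference ≈ 2.961 − 6.956 ≈ -3.995 μg/mL.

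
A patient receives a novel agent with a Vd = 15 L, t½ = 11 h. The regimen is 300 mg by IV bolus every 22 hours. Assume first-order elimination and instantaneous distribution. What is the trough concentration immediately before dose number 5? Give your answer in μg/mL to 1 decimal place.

f = (1/2)^(τ/t½) = (1/2)^(22/11) ≈ 0.2500.
C₀ = D/Vd = 300/15 ≈ 20.000 μg/mL.
Before the 5th dose, 4 doses have been given. Superposition: Cmin = C₀·(f + f² + … + f^4).
≈ 20.000 × (0.2500 + 0.0625 + 0.0156 + 0.0039) ≈ 20.000 × 0.3320 ≈ 6.640 μg/mL.

6.6 μg/mL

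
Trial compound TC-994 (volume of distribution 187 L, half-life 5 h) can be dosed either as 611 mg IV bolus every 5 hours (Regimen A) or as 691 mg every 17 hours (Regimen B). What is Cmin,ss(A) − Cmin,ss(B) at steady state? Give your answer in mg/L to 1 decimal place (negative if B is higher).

2.9 mg/L

Regimen A: f = (1/2)^(5/5) ≈ 0.5000; Cmin,ss = (611/187)·f/(1−f) ≈ 3.267 mg/L.
Regimen B: f = (1/2)^(17/5) ≈ 0.0947; Cmin,ss = (691/187)·f/(1−f) ≈ 0.387 mg/L.
Difference ≈ 3.267 − 0.387 ≈ 2.880 mg/L.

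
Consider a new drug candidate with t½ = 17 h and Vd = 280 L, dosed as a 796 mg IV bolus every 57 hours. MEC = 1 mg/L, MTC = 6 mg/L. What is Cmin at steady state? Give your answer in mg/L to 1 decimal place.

τ/t½ = 57/17 ≈ 3.3529, so fraction remaining f = (1/2)^(57/17) ≈ 0.0979.
Accumulation ratio R = 1/(1 − f) ≈ 1/0.9021 ≈ 1.1085.
Single-dose peak C₀ = D/Vd = 796/280 ≈ 2.843 mg/L.
Cmax,ss = C₀/(1 − f) ≈ 2.843/0.9021 ≈ 3.152 mg/L.
Steady-state trough Cmin,ss = Cmax,ss·f ≈ 3.152 × 0.0979 ≈ 0.309 mg/L.
Trough 0.3 mg/L vs MEC 1 mg/L: subtherapeutic.

0.3 mg/L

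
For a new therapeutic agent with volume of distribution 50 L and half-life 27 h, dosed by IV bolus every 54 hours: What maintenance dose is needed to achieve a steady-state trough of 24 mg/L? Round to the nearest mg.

3600 mg

τ/t½ = 54/27 ≈ 2, so f = (1/2)^(54/27) ≈ 0.250000.
Cmin,ss = (D/Vd)·f/(1−f), so D = Cmin,ss·Vd·(1−f)/f.
D = 24 × 50 × (1−f)/f ≈ 24 × 50 × 3.00000 ≈ 3600.00 mg.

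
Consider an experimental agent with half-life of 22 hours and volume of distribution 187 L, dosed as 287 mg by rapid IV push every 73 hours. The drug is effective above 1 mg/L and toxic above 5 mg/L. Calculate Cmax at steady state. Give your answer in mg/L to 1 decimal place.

1.7 mg/L

k = ln2/t½ = ln2/22 ≈ 0.031507 h⁻¹; fraction remaining f = e^(−kτ) = e^(−0.031507×73) ≈ 0.1003.
At steady state, accumulation factor R = 1/(1 − e^(−kτ)) ≈ 1.1115.
Each bolus raises the concentration by D/Vd = 287/187 ≈ 1.535 mg/L.
Cmax,ss = C₀/(1 − f) ≈ 1.535/0.8997 ≈ 1.706 mg/L.
Peak 1.7 mg/L vs MTC 5 mg/L: below toxic threshold.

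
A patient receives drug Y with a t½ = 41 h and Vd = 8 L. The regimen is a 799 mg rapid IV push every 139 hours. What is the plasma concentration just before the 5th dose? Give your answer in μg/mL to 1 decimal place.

10.5 μg/mL

f = (1/2)^(τ/t½) = (1/2)^(139/41) ≈ 0.0954.
C₀ = D/Vd = 799/8 ≈ 99.875 μg/mL.
Before the 5th dose, 4 doses have been given. Superposition: Cmin = C₀·(f + f² + … + f^4).
≈ 99.875 × (0.0954 + 0.0091 + 0.0009 + 0.0001) ≈ 99.875 × 0.1055 ≈ 10.537 μg/mL.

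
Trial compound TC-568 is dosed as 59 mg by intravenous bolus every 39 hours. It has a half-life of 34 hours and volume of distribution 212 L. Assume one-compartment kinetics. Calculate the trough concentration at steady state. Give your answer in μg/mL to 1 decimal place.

k = ln2/t½ = ln2/34 ≈ 0.020387 h⁻¹; fraction remaining f = e^(−kτ) = e^(−0.020387×39) ≈ 0.4515.
Single-dose peak C₀ = D/Vd = 59/212 ≈ 0.278 μg/mL.
Steady-state trough Cmin,ss = C₀·f/(1−f) ≈ 0.278 × 0.4515/0.5485 ≈ 0.229 μg/mL.

0.2 μg/mL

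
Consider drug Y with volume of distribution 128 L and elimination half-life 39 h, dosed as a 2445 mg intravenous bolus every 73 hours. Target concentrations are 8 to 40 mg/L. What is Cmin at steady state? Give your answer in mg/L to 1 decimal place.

k = ln2/t½ = ln2/39 ≈ 0.017773 h⁻¹; fraction remaining f = e^(−kτ) = e^(−0.017773×73) ≈ 0.2732.
At steady state, accumulation factor R = 1/(1 − e^(−kτ)) ≈ 1.3759.
Each bolus raises the concentration by D/Vd = 2445/128 ≈ 19.102 mg/L.
Steady-state peak Cmax,ss = C₀·R ≈ 19.102 × 1.3759 ≈ 26.282 mg/L.
One interval later, Cmin,ss = Cmax,ss·e^(−kτ) ≈ 26.282 × 0.2732 ≈ 7.180 mg/L.
Trough 7.2 mg/L vs MEC 8 mg/L: subtherapeutic.

7.2 mg/L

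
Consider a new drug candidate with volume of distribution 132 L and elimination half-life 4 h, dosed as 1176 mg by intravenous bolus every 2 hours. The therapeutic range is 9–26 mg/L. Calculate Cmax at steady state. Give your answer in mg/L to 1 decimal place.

30.4 mg/L

τ/t½ = 2/4 ≈ 0.5, so fraction remaining f = (1/2)^(2/4) ≈ 0.7071.
At steady state, accumulation factor R = 1/(1 − e^(−kτ)) ≈ 3.4141.
Each bolus raises the concentration by D/Vd = 1176/132 ≈ 8.909 mg/L.
Cmax,ss = C₀/(1 − f) ≈ 8.909/0.2929 ≈ 30.417 mg/L.
Peak 30.4 mg/L vs MTC 26 mg/L: exceeds toxic threshold.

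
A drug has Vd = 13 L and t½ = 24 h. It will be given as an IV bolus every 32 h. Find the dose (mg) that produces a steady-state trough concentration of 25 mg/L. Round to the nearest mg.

494 mg

τ/t½ = 32/24 ≈ 1.3333, so f = (1/2)^(32/24) ≈ 0.396850.
Cmin,ss = (D/Vd)·f/(1−f), so D = Cmin,ss·Vd·(1−f)/f.
D = 25 × 13 × (1−f)/f ≈ 25 × 13 × 1.51984 ≈ 493.95 mg.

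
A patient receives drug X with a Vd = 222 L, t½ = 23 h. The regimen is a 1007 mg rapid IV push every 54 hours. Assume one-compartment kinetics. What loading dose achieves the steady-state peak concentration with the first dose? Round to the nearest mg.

1253 mg

f = (1/2)^(54/23) ≈ 0.196442; accumulation ratio R = 1/(1−f) ≈ 1.24447.
Loading dose to hit Cmax,ss on first dose: D_load = D_maint·R ≈ 1007 × 1.24447 ≈ 1253.18 mg.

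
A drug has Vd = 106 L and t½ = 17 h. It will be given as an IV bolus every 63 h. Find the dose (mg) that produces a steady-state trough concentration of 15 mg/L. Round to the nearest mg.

τ/t½ = 63/17 ≈ 3.7059, so f = (1/2)^(63/17) ≈ 0.076633.
Cmin,ss = (D/Vd)·f/(1−f), so D = Cmin,ss·Vd·(1−f)/f.
D = 15 × 106 × (1−f)/f ≈ 15 × 106 × 12.04921 ≈ 19158.24 mg.

19158 mg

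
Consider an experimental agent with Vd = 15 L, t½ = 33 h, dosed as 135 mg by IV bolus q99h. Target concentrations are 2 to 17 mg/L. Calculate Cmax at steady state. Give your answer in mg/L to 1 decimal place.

10.3 mg/L

The dosing interval is 3 half-lives, so f = 2^(−3) = 0.125.
At steady state, R = 1/(1 − 0.125) = 8/7.
Single-dose peak C₀ = D/Vd = 135/15 = 9 mg/L.
Steady-state peak Cmax,ss = C₀·R = 9 × 8/7 ≈ 10.286 mg/L.
Peak 10.3 mg/L vs MTC 17 mg/L: below toxic threshold.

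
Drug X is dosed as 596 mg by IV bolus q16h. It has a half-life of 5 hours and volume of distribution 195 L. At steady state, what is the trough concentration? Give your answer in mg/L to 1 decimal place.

τ/t½ = 16/5 ≈ 3.2, so fraction remaining f = (1/2)^(16/5) ≈ 0.1088.
Single-dose peak C₀ = D/Vd = 596/195 ≈ 3.056 mg/L.
Steady-state trough Cmin,ss = C₀·f/(1−f) ≈ 3.056 × 0.1088/0.8912 ≈ 0.373 mg/L.

0.4 mg/L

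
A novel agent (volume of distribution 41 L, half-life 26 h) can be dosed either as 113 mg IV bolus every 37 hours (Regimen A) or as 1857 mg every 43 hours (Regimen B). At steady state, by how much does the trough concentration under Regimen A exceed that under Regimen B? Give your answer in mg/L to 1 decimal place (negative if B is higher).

-19.5 mg/L

Regimen A: f = (1/2)^(37/26) ≈ 0.3729; Cmin,ss = (113/41)·f/(1−f) ≈ 1.639 mg/L.
Regimen B: f = (1/2)^(43/26) ≈ 0.3178; Cmin,ss = (1857/41)·f/(1−f) ≈ 21.099 mg/L.
Difference ≈ 1.639 − 21.099 ≈ -19.460 mg/L.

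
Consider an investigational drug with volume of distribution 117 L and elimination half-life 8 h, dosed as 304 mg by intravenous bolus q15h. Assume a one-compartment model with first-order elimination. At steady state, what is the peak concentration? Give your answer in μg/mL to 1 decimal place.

3.6 μg/mL

τ/t½ = 15/8 ≈ 1.875, so fraction remaining f = (1/2)^(15/8) ≈ 0.2726.
Accumulation ratio R = 1/(1 − f) ≈ 1/0.7274 ≈ 1.3748.
Single-dose peak C₀ = D/Vd = 304/117 ≈ 2.598 μg/mL.
Steady-state peak Cmax,ss = C₀·R ≈ 2.598 × 1.3748 ≈ 3.572 μg/mL.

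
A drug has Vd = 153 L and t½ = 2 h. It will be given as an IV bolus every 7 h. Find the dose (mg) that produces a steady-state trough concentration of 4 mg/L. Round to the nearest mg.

6312 mg

τ/t½ = 7/2 ≈ 3.5, so f = (1/2)^(7/2) ≈ 0.088388.
Cmin,ss = (D/Vd)·f/(1−f), so D = Cmin,ss·Vd·(1−f)/f.
D = 4 × 153 × (1−f)/f ≈ 4 × 153 × 10.31375 ≈ 6312.02 mg.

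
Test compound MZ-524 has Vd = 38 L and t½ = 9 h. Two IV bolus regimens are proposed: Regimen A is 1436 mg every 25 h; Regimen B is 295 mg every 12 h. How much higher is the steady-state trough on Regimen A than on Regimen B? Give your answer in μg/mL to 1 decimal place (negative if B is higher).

1.3 μg/mL

Regimen A: f = (1/2)^(25/9) ≈ 0.1458; Cmin,ss = (1436/38)·f/(1−f) ≈ 6.450 μg/mL.
Regimen B: f = (1/2)^(12/9) ≈ 0.3969; Cmin,ss = (295/38)·f/(1−f) ≈ 5.109 μg/mL.
Difference ≈ 6.450 − 5.109 ≈ 1.341 μg/mL.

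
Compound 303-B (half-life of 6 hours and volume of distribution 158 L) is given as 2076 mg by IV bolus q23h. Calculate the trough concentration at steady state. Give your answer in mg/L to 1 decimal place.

k = ln2/t½ = ln2/6 ≈ 0.115525 h⁻¹; fraction remaining f = e^(−kτ) = e^(−0.115525×23) ≈ 0.0702.
At steady state, accumulation factor R = 1/(1 − e^(−kτ)) ≈ 1.0755.
Single-dose peak C₀ = D/Vd = 2076/158 ≈ 13.139 mg/L.
Steady-state peak Cmax,ss = C₀·R ≈ 13.139 × 1.0755 ≈ 14.131 mg/L.
Steady-state trough Cmin,ss = Cmax,ss·f ≈ 14.131 × 0.0702 ≈ 0.992 mg/L.

1.0 mg/L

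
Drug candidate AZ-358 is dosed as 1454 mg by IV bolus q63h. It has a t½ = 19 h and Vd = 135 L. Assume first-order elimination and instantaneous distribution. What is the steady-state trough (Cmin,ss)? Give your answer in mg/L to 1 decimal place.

τ/t½ = 63/19 ≈ 3.3158, so fraction remaining f = (1/2)^(63/19) ≈ 0.1004.
Each bolus raises the concentration by D/Vd = 1454/135 ≈ 10.770 mg/L.
Steady-state trough Cmin,ss = C₀·f/(1−f) ≈ 10.770 × 0.1004/0.8996 ≈ 1.202 mg/L.

1.2 mg/L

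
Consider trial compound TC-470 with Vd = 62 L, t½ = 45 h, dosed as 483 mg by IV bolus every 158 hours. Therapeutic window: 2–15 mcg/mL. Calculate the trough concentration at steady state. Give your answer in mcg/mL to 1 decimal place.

0.7 mcg/mL

k = ln2/t½ = ln2/45 ≈ 0.015403 h⁻¹; fraction remaining f = e^(−kτ) = e^(−0.015403×158) ≈ 0.0877.
Accumulation ratio R = 1/(1 − f) ≈ 1/0.9123 ≈ 1.0961.
Each bolus raises the concentration by D/Vd = 483/62 ≈ 7.790 mcg/mL.
Steady-state peak Cmax,ss = C₀·R ≈ 7.790 × 1.0961 ≈ 8.539 mcg/mL.
One interval later, Cmin,ss = Cmax,ss·e^(−kτ) ≈ 8.539 × 0.0877 ≈ 0.749 mcg/mL.
Trough 0.7 mcg/mL vs MEC 2 mcg/mL: subtherapeutic.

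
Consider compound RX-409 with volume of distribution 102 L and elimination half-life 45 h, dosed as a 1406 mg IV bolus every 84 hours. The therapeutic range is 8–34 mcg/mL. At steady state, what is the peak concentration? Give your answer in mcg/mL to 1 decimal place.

τ/t½ = 84/45 ≈ 1.8667, so fraction remaining f = (1/2)^(84/45) ≈ 0.2742.
Accumulation ratio R = 1/(1 − f) ≈ 1/0.7258 ≈ 1.3778.
Each bolus raises the concentration by D/Vd = 1406/102 ≈ 13.784 mcg/mL.
Steady-state peak Cmax,ss = C₀·R ≈ 13.784 × 1.3778 ≈ 18.992 mcg/mL.
Peak 19.0 mcg/mL vs MTC 34 mcg/mL: below toxic threshold.

19.0 mcg/mL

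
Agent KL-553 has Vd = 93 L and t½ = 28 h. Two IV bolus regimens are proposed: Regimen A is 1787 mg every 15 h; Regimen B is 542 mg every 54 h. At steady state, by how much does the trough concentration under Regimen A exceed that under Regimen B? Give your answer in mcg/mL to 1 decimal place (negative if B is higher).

Regimen A: f = (1/2)^(15/28) ≈ 0.6898; Cmin,ss = (1787/93)·f/(1−f) ≈ 42.729 mcg/mL.
Regimen B: f = (1/2)^(54/28) ≈ 0.2627; Cmin,ss = (542/93)·f/(1−f) ≈ 2.077 mcg/mL.
Difference ≈ 42.729 − 2.077 ≈ 40.652 mcg/mL.

40.7 mcg/mL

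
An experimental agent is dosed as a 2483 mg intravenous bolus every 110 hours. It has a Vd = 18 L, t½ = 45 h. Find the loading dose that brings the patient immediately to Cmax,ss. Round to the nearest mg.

3042 mg

f = (1/2)^(110/45) ≈ 0.183717; accumulation ratio R = 1/(1−f) ≈ 1.22507.
Loading dose to hit Cmax,ss on first dose: D_load = D_maint·R ≈ 2483 × 1.22507 ≈ 3041.85 mg.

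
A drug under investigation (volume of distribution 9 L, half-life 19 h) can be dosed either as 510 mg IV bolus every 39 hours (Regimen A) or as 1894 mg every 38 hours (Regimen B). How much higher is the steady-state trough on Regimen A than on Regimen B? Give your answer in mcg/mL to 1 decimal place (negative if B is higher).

Regimen A: f = (1/2)^(39/19) ≈ 0.2410; Cmin,ss = (510/9)·f/(1−f) ≈ 17.993 mcg/mL.
Regimen B: f = (1/2)^(38/19) ≈ 0.2500; Cmin,ss = (1894/9)·f/(1−f) ≈ 70.148 mcg/mL.
Difference ≈ 17.993 − 70.148 ≈ -52.155 mcg/mL.

-52.2 mcg/mL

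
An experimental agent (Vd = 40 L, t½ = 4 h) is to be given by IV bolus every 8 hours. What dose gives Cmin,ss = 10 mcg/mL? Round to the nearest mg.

1200 mg

τ/t½ = 8/4 ≈ 2, so f = (1/2)^(8/4) ≈ 0.250000.
Cmin,ss = (D/Vd)·f/(1−f), so D = Cmin,ss·Vd·(1−f)/f.
D = 10 × 40 × (1−f)/f ≈ 10 × 40 × 3.00000 ≈ 1200.00 mg.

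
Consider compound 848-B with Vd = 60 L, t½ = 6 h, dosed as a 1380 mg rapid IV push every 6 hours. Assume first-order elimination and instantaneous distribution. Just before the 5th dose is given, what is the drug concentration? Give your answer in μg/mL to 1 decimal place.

f = (1/2)^(τ/t½) = (1/2)^(6/6) ≈ 0.5000.
C₀ = D/Vd = 1380/60 ≈ 23.000 μg/mL.
Before the 5th dose, 4 doses have been given. Superposition: Cmin = C₀·(f + f² + … + f^4).
≈ 23.000 × (0.5000 + 0.2500 + 0.1250 + 0.0625) ≈ 23.000 × 0.9375 ≈ 21.562 μg/mL.

21.6 μg/mL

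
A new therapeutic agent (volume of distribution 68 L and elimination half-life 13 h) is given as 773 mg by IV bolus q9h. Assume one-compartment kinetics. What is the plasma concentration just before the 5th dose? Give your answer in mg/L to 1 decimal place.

15.8 mg/L

f = (1/2)^(τ/t½) = (1/2)^(9/13) ≈ 0.6189.
C₀ = D/Vd = 773/68 ≈ 11.368 mg/L.
Before the 5th dose, 4 doses have been given. Superposition: Cmin = C₀·(f + f² + … + f^4).
≈ 11.368 × (0.6189 + 0.3830 + 0.2371 + 0.1467) ≈ 11.368 × 1.3857 ≈ 15.753 mg/L.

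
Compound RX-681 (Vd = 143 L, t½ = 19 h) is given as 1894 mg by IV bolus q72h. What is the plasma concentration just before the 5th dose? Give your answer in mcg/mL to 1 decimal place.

f = (1/2)^(τ/t½) = (1/2)^(72/19) ≈ 0.0723.
C₀ = D/Vd = 1894/143 ≈ 13.245 mcg/mL.
Before the 5th dose, 4 doses have been given. Superposition: Cmin = C₀·(f + f² + … + f^4).
≈ 13.245 × (0.0723 + 0.0052 + 0.0004 + 0.0000) ≈ 13.245 × 0.0779 ≈ 1.032 mcg/mL.

1.0 mcg/mL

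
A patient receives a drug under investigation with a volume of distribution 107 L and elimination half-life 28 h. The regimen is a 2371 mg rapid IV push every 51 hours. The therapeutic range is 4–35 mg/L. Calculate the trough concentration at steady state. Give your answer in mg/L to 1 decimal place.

8.7 mg/L

k = ln2/t½ = ln2/28 ≈ 0.024755 h⁻¹; fraction remaining f = e^(−kτ) = e^(−0.024755×51) ≈ 0.2829.
Accumulation ratio R = 1/(1 − f) ≈ 1/0.7171 ≈ 1.3945.
Each bolus raises the concentration by D/Vd = 2371/107 ≈ 22.159 mg/L.
Steady-state peak Cmax,ss = C₀·R ≈ 22.159 × 1.3945 ≈ 30.901 mg/L.
Steady-state trough Cmin,ss = Cmax,ss·f ≈ 30.901 × 0.2829 ≈ 8.742 mg/L.
Trough 8.7 mg/L vs MEC 4 mg/L: adequate.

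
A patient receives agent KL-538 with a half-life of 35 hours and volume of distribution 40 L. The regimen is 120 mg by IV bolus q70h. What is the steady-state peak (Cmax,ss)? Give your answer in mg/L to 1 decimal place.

τ = 70 h = 2 half-lives, so f = (1/2)^2 = 0.25.
Accumulation ratio R = 1/(1 − f) = 1/0.75 = 4/3.
Single-dose peak C₀ = D/Vd = 120/40 = 3 mg/L.
Steady-state peak Cmax,ss = C₀·R = 3 × 4/3 ≈ 4.000 mg/L.

4.0 mg/L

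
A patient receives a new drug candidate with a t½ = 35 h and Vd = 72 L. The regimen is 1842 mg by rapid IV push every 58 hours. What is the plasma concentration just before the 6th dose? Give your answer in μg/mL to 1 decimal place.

f = (1/2)^(τ/t½) = (1/2)^(58/35) ≈ 0.3171.
C₀ = D/Vd = 1842/72 ≈ 25.583 μg/mL.
Before the 6th dose, 5 doses have been given. Superposition: Cmin = C₀·(f + f² + … + f^5).
≈ 25.583 × (0.3171 + 0.1006 + 0.0319 + 0.0101 + 0.0032) ≈ 25.583 × 0.4629 ≈ 11.842 μg/mL.

11.8 μg/mL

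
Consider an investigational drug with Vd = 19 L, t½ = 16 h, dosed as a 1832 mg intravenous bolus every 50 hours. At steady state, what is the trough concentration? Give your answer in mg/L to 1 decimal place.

Over one 50-h interval, 50/16 ≈ 3.125 half-lives elapse, leaving f ≈ 0.1146 of each dose.
Single-dose peak C₀ = D/Vd = 1832/19 ≈ 96.421 mg/L.
Steady-state trough Cmin,ss = C₀·f/(1−f) ≈ 96.421 × 0.1146/0.8854 ≈ 12.480 mg/L.

12.5 mg/L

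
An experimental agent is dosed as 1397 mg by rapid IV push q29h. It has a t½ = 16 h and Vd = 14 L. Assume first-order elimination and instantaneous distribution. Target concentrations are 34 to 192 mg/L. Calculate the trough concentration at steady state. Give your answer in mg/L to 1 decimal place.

k = ln2/t½ = ln2/16 ≈ 0.043322 h⁻¹; fraction remaining f = e^(−kτ) = e^(−0.043322×29) ≈ 0.2847.
At steady state, accumulation factor R = 1/(1 − e^(−kτ)) ≈ 1.3980.
Each bolus raises the concentration by D/Vd = 1397/14 ≈ 99.786 mg/L.
Cmax,ss = C₀/(1 − f) ≈ 99.786/0.7153 ≈ 139.502 mg/L.
One interval later, Cmin,ss = Cmax,ss·e^(−kτ) ≈ 139.502 × 0.2847 ≈ 39.716 mg/L.
Trough 39.7 mg/L vs MEC 34 mg/L: adequate.

39.7 mg/L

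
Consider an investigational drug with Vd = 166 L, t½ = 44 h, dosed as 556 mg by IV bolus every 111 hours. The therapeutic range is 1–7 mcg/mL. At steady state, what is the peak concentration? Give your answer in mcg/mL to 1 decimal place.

4.1 mcg/mL

k = ln2/t½ = ln2/44 ≈ 0.015753 h⁻¹; fraction remaining f = e^(−kτ) = e^(−0.015753×111) ≈ 0.1740.
At steady state, accumulation factor R = 1/(1 − e^(−kτ)) ≈ 1.2107.
Single-dose peak C₀ = D/Vd = 556/166 ≈ 3.349 mcg/mL.
Cmax,ss = C₀/(1 − f) ≈ 3.349/0.8260 ≈ 4.054 mcg/mL.
Peak 4.1 mcg/mL vs MTC 7 mcg/mL: below toxic threshold.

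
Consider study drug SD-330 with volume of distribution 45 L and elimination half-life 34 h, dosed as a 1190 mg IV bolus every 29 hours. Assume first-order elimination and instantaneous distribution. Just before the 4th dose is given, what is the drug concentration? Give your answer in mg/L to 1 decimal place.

f = (1/2)^(τ/t½) = (1/2)^(29/34) ≈ 0.5537.
C₀ = D/Vd = 1190/45 ≈ 26.444 mg/L.
Before the 4th dose, 3 doses have been given. Superposition: Cmin = C₀·(f + f² + … + f^3).
≈ 26.444 × (0.5537 + 0.3066 + 0.1698) ≈ 26.444 × 1.0301 ≈ 27.240 mg/L.

27.2 mg/L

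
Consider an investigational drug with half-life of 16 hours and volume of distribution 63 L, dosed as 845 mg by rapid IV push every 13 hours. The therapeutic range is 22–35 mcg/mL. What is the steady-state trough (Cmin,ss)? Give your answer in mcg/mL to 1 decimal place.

Over one 13-h interval, 13/16 ≈ 0.8125 half-lives elapse, leaving f ≈ 0.5694 of each dose.
Accumulation ratio R = 1/(1 − f) ≈ 1/0.4306 ≈ 2.3223.
Single-dose peak C₀ = D/Vd = 845/63 ≈ 13.413 mcg/mL.
Steady-state peak Cmax,ss = C₀·R ≈ 13.413 × 2.3223 ≈ 31.149 mcg/mL.
One interval later, Cmin,ss = Cmax,ss·e^(−kτ) ≈ 31.149 × 0.5694 ≈ 17.736 mcg/mL.
Trough 17.7 mcg/mL vs MEC 22 mcg/mL: subtherapeutic.

17.7 mcg/mL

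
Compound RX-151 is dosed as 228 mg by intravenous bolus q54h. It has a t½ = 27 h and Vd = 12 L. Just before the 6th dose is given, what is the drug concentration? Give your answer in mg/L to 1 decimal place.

f = (1/2)^(τ/t½) = (1/2)^(54/27) ≈ 0.2500.
C₀ = D/Vd = 228/12 ≈ 19.000 mg/L.
Before the 6th dose, 5 doses have been given. Superposition: Cmin = C₀·(f + f² + … + f^5).
≈ 19.000 × (0.2500 + 0.0625 + 0.0156 + 0.0039 + 0.0010) ≈ 19.000 × 0.3330 ≈ 6.327 mg/L.

6.3 mg/L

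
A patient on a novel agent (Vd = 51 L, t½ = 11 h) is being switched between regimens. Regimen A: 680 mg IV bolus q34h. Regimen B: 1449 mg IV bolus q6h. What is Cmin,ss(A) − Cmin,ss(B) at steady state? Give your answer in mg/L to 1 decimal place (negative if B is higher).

Regimen A: f = (1/2)^(34/11) ≈ 0.1174; Cmin,ss = (680/51)·f/(1−f) ≈ 1.774 mg/L.
Regimen B: f = (1/2)^(6/11) ≈ 0.6852; Cmin,ss = (1449/51)·f/(1−f) ≈ 61.842 mg/L.
Difference ≈ 1.774 − 61.842 ≈ -60.068 mg/L.

-60.1 mg/L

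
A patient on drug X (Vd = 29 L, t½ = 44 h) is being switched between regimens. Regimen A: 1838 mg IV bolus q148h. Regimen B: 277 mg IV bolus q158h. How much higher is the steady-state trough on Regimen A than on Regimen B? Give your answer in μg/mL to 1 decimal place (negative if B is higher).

Regimen A: f = (1/2)^(148/44) ≈ 0.0972; Cmin,ss = (1838/29)·f/(1−f) ≈ 6.824 μg/mL.
Regimen B: f = (1/2)^(158/44) ≈ 0.0830; Cmin,ss = (277/29)·f/(1−f) ≈ 0.865 μg/mL.
Difference ≈ 6.824 − 0.865 ≈ 5.959 μg/mL.

6.0 μg/mL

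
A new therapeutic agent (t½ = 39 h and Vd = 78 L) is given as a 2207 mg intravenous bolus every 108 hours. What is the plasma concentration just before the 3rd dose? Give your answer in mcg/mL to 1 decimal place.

4.8 mcg/mL

f = (1/2)^(τ/t½) = (1/2)^(108/39) ≈ 0.1467.
C₀ = D/Vd = 2207/78 ≈ 28.295 mcg/mL.
Before the 3rd dose, 2 doses have been given. Superposition: Cmin = C₀·(f + f²).
≈ 28.295 × (0.1467 + 0.0215) ≈ 28.295 × 0.1682 ≈ 4.759 mcg/mL.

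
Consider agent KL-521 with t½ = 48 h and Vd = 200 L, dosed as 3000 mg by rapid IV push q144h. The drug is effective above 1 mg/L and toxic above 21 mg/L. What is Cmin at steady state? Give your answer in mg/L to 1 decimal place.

2.1 mg/L

τ = 144 h = 3 half-lives, so f = (1/2)^3 = 0.125.
Accumulation ratio R = 1/(1 − f) = 1/0.875 = 8/7.
Single-dose peak C₀ = D/Vd = 3000/200 = 15 mg/L.
Steady-state peak Cmax,ss = C₀·R = 15 × 8/7 ≈ 17.143 mg/L.
Steady-state trough Cmin,ss = Cmax,ss·f ≈ 17.143 × 0.125 ≈ 2.143 mg/L.
Trough 2.1 mg/L vs MEC 1 mg/L: adequate.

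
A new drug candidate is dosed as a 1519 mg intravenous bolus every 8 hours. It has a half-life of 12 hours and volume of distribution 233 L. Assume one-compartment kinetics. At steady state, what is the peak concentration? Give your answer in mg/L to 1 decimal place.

17.6 mg/L

k = ln2/t½ = ln2/12 ≈ 0.057762 h⁻¹; fraction remaining f = e^(−kτ) = e^(−0.057762×8) ≈ 0.6300.
Accumulation ratio R = 1/(1 − f) ≈ 1/0.3700 ≈ 2.7027.
Each bolus raises the concentration by D/Vd = 1519/233 ≈ 6.519 mg/L.
Steady-state peak Cmax,ss = C₀·R ≈ 6.519 × 2.7027 ≈ 17.619 mg/L.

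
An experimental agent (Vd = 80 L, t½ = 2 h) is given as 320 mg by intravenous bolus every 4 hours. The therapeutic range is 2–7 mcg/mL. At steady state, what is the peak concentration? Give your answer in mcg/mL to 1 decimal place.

τ = 4 h = 2 half-lives, so f = (1/2)^2 = 0.25.
At steady state, R = 1/(1 − 0.25) = 4/3.
Single-dose peak C₀ = D/Vd = 320/80 = 4 mcg/mL.
Steady-state peak Cmax,ss = C₀·R = 4 × 4/3 ≈ 5.333 mcg/mL.
Peak 5.3 mcg/mL vs MTC 7 mcg/mL: below toxic threshold.

5.3 mcg/mL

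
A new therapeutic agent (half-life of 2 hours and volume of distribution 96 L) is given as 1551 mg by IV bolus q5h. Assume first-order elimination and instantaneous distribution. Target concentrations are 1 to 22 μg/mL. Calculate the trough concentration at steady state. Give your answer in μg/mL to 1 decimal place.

τ/t½ = 5/2 ≈ 2.5, so fraction remaining f = (1/2)^(5/2) ≈ 0.1768.
Single-dose peak C₀ = D/Vd = 1551/96 ≈ 16.156 μg/mL.
Steady-state trough Cmin,ss = C₀·f/(1−f) ≈ 16.156 × 0.1768/0.8232 ≈ 3.470 μg/mL.
Trough 3.5 μg/mL vs MEC 1 μg/mL: adequate.

3.5 μg/mL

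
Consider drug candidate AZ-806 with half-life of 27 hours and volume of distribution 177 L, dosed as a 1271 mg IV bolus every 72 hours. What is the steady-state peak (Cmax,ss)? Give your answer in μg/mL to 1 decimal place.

Over one 72-h interval, 72/27 ≈ 2.6667 half-lives elapse, leaving f ≈ 0.1575 of each dose.
At steady state, accumulation factor R = 1/(1 − e^(−kτ)) ≈ 1.1869.
Single-dose peak C₀ = D/Vd = 1271/177 ≈ 7.181 μg/mL.
Steady-state peak Cmax,ss = C₀·R ≈ 7.181 × 1.1869 ≈ 8.523 μg/mL.

8.5 μg/mL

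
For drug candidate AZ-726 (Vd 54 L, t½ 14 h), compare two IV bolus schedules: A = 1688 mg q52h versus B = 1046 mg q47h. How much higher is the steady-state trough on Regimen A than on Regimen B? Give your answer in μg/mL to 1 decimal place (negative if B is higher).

Regimen A: f = (1/2)^(52/14) ≈ 0.0762; Cmin,ss = (1688/54)·f/(1−f) ≈ 2.578 μg/mL.
Regimen B: f = (1/2)^(47/14) ≈ 0.0976; Cmin,ss = (1046/54)·f/(1−f) ≈ 2.095 μg/mL.
Difference ≈ 2.578 − 2.095 ≈ 0.483 μg/mL.

0.5 μg/mL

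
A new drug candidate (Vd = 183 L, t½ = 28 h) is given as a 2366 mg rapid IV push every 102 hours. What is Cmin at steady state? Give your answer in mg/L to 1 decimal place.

1.1 mg/L

Over one 102-h interval, 102/28 ≈ 3.6429 half-lives elapse, leaving f ≈ 0.0801 of each dose.
Each bolus raises the concentration by D/Vd = 2366/183 ≈ 12.929 mg/L.
Steady-state trough Cmin,ss = C₀·f/(1−f) ≈ 12.929 × 0.0801/0.9199 ≈ 1.126 mg/L.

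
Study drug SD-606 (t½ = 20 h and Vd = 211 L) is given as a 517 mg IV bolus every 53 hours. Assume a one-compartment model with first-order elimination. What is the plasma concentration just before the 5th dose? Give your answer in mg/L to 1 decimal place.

0.5 mg/L

f = (1/2)^(τ/t½) = (1/2)^(53/20) ≈ 0.1593.
C₀ = D/Vd = 517/211 ≈ 2.450 mg/L.
Before the 5th dose, 4 doses have been given. Superposition: Cmin = C₀·(f + f² + … + f^4).
≈ 2.450 × (0.1593 + 0.0254 + 0.0040 + 0.0006) ≈ 2.450 × 0.1893 ≈ 0.464 mg/L.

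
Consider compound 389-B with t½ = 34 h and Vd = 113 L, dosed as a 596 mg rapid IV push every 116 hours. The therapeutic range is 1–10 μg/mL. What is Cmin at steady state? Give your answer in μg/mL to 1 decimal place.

τ/t½ = 116/34 ≈ 3.4118, so fraction remaining f = (1/2)^(116/34) ≈ 0.0940.
At steady state, accumulation factor R = 1/(1 − e^(−kτ)) ≈ 1.1038.
Single-dose peak C₀ = D/Vd = 596/113 ≈ 5.274 μg/mL.
Cmax,ss = C₀/(1 − f) ≈ 5.274/0.9060 ≈ 5.821 μg/mL.
Steady-state trough Cmin,ss = Cmax,ss·f ≈ 5.821 × 0.0940 ≈ 0.547 μg/mL.
Trough 0.5 μg/mL vs MEC 1 μg/mL: subtherapeutic.

0.5 μg/mL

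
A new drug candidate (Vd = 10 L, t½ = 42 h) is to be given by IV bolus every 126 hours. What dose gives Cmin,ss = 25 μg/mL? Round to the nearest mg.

1750 mg

τ/t½ = 126/42 ≈ 3, so f = (1/2)^(126/42) ≈ 0.125000.
Cmin,ss = (D/Vd)·f/(1−f), so D = Cmin,ss·Vd·(1−f)/f.
D = 25 × 10 × (1−f)/f ≈ 25 × 10 × 7.00000 ≈ 1750.00 mg.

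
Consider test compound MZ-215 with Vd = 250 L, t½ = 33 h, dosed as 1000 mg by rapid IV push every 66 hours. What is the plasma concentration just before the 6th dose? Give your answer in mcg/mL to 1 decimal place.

f = (1/2)^(τ/t½) = (1/2)^(66/33) ≈ 0.2500.
C₀ = D/Vd = 1000/250 ≈ 4.000 mcg/mL.
Before the 6th dose, 5 doses have been given. Superposition: Cmin = C₀·(f + f² + … + f^5).
≈ 4.000 × (0.2500 + 0.0625 + 0.0156 + 0.0039 + 0.0010) ≈ 4.000 × 0.3330 ≈ 1.332 mcg/mL.

1.3 mcg/mL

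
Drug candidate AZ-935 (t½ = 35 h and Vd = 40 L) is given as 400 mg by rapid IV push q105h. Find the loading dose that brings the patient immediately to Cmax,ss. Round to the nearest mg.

457 mg

f = (1/2)^(105/35) ≈ 0.125000; accumulation ratio R = 1/(1−f) ≈ 1.14286.
Loading dose to hit Cmax,ss on first dose: D_load = D_maint·R ≈ 400 × 1.14286 ≈ 457.14 mg.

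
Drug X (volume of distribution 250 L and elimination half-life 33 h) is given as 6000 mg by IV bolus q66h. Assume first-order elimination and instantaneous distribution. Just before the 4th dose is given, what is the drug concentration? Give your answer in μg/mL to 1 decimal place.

f = (1/2)^(τ/t½) = (1/2)^(66/33) ≈ 0.2500.
C₀ = D/Vd = 6000/250 ≈ 24.000 μg/mL.
Before the 4th dose, 3 doses have been given. Superposition: Cmin = C₀·(f + f² + … + f^3).
≈ 24.000 × (0.2500 + 0.0625 + 0.0156) ≈ 24.000 × 0.3281 ≈ 7.874 μg/mL.

7.9 μg/mL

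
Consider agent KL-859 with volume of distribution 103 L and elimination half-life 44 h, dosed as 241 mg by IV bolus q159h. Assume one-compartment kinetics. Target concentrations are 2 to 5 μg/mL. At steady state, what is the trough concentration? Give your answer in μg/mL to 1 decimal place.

τ/t½ = 159/44 ≈ 3.6136, so fraction remaining f = (1/2)^(159/44) ≈ 0.0817.
Single-dose peak C₀ = D/Vd = 241/103 ≈ 2.340 μg/mL.
Steady-state trough Cmin,ss = C₀·f/(1−f) ≈ 2.340 × 0.0817/0.9183 ≈ 0.208 μg/mL.
Trough 0.2 μg/mL vs MEC 2 μg/mL: subtherapeutic.

0.2 μg/mL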